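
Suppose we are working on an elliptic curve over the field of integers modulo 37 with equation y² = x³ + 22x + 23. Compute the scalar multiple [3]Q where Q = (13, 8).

(4, 29)

Repeated addition: build up to 3Q.
2Q: tangent at (13, 8): λ = (3·13² + 22)/(2·8) ≡ 11/16. 16⁻¹ ≡ 7 (mod 37), so λ ≡ 11·7 ≡ 3.
  x = λ² - 13 - 13 = 9 - 26 ≡ 20; y = λ·(13 - 20) - 8 ≡ 8. → (20, 8)
3Q: (20, 8) + (13, 8). λ = (8 - 8)/(13 - 20) ≡ 0/30 mod 37. 30⁻¹ ≡ 21 (mod 37), so λ ≡ 0.
  x = λ² - 20 - 13 = 0 - 33 ≡ 4; y = λ·(20 - 4) - 8 ≡ 29. → (4, 29)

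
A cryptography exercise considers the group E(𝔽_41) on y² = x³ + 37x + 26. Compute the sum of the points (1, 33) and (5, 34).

(12, 36)

(1, 33) + (5, 34). λ = (34 - 33)/(5 - 1) ≡ 1/4 mod 41. 4⁻¹ ≡ 31 (mod 41), so λ ≡ 31.
  x = λ² - 1 - 5 = 961 - 6 ≡ 12; y = λ·(1 - 12) - 33 ≡ 36. → (12, 36)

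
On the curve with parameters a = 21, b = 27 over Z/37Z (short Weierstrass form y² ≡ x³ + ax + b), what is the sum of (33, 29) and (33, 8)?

The two points share x = 33 and their y-coordinates satisfy 29 + 8 ≡ 0 (mod 37), so they are inverses. Their sum is the point at infinity.

O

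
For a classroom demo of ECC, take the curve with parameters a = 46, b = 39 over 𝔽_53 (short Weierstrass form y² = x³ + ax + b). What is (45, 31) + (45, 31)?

(25, 15)

tangent at (45, 31): λ = (3·45² + 46)/(2·31) ≡ 26/9. 9⁻¹ ≡ 6 (mod 53), so λ ≡ 26·6 ≡ 50.
  x = λ² - 45 - 45 = 2500 - 90 ≡ 25; y = λ·(45 - 25) - 31 ≡ 15. → (25, 15)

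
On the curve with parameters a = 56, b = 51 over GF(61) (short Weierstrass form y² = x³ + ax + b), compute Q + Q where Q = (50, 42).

(31, 23)

tangent at (50, 42): λ = (3·50² + 56)/(2·42) ≡ 53/23. 23⁻¹ ≡ 8 (mod 61), so λ ≡ 53·8 ≡ 58.
  x = λ² - 50 - 50 = 3364 - 100 ≡ 31; y = λ·(50 - 31) - 42 ≡ 23. → (31, 23)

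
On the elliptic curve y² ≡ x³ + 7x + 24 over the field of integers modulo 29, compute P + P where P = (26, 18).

tangent at (26, 18): λ = (3·26² + 7)/(2·18) ≡ 5/7. 7⁻¹ ≡ 25 (mod 29) since 7·25 = 175 ≡ 1, so λ ≡ 5·25 ≡ 9.
  x = λ² - 26 - 26 = 81 - 52 ≡ 0; y = λ·(26 - 0) - 18 ≡ 13. → (0, 13)

(0, 13)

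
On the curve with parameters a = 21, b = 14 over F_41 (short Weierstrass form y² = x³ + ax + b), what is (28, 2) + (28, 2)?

tangent at (28, 2): λ = (3·28² + 21)/(2·2) ≡ 36/4. 4⁻¹ ≡ 31 (mod 41) since 4·31 = 124 ≡ 1, so λ ≡ 36·31 ≡ 9.
  x = λ² - 28 - 28 = 81 - 56 ≡ 25; y = λ·(28 - 25) - 2 ≡ 25. → (25, 25)

(25, 25)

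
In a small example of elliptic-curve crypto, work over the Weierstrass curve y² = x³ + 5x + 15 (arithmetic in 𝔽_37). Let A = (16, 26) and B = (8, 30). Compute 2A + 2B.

First 2A:
Repeated addition: build up to 2A.
2A: tangent at (16, 26): λ = (3·16² + 5)/(2·26) ≡ 33/15. 15⁻¹ ≡ 5 (mod 37), so λ ≡ 33·5 ≡ 17.
  x = λ² - 16 - 16 = 289 - 32 ≡ 35; y = λ·(16 - 35) - 26 ≡ 21. → (35, 21)
2A = (35, 21).
Next 2B:
Repeated addition: build up to 2B.
2B: tangent at (8, 30): λ = (3·8² + 5)/(2·30) ≡ 12/23. 23⁻¹ ≡ 29 (mod 37), so λ ≡ 12·29 ≡ 15.
  x = λ² - 8 - 8 = 225 - 16 ≡ 24; y = λ·(8 - 24) - 30 ≡ 26. → (24, 26)
2B = (24, 26).
Finally 2A + 2B:
(35, 21) + (24, 26). λ = (26 - 21)/(24 - 35) ≡ 5/26 mod 37. 26⁻¹ ≡ 10 (mod 37), so λ ≡ 13.
  x = λ² - 35 - 24 = 169 - 59 ≡ 36; y = λ·(35 - 36) - 21 ≡ 3. → (36, 3)

(36, 3)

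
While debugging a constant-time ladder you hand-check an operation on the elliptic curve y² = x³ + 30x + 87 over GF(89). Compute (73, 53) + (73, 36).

O

The two points share x = 73 and their y-coordinates satisfy 53 + 36 ≡ 0 (mod 89), so they are inverses. Their sum is O.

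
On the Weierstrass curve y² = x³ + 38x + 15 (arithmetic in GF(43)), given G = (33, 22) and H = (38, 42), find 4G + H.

First 4G:
Repeated addition: build up to 4G.
2G: tangent at (33, 22): λ = (3·33² + 38)/(2·22) ≡ 37/1. 1⁻¹ ≡ 1 (mod 43), so λ ≡ 37·1 ≡ 37.
  x = λ² - 33 - 33 = 1369 - 66 ≡ 13; y = λ·(33 - 13) - 22 ≡ 30. → (13, 30)
3G: (13, 30) + (33, 22). λ = (22 - 30)/(33 - 13) ≡ 35/20 mod 43. 20⁻¹ ≡ 28 (mod 43), so λ ≡ 34.
  x = λ² - 13 - 33 = 1156 - 46 ≡ 35; y = λ·(13 - 35) - 30 ≡ 39. → (35, 39)
4G: (35, 39) + (33, 22). λ = (22 - 39)/(33 - 35) ≡ 26/41 mod 43. 41⁻¹ ≡ 21 (mod 43) since 41·21 = 861 ≡ 1, so λ ≡ 30.
  x = λ² - 35 - 33 = 900 - 68 ≡ 15; y = λ·(35 - 15) - 39 ≡ 2. → (15, 2)
4G = (15, 2).
Finally 4G + H:
(15, 2) + (38, 42). λ = (42 - 2)/(38 - 15) ≡ 40/23 mod 43. 23⁻¹ ≡ 15 (mod 43), so λ ≡ 41.
  x = λ² - 15 - 38 = 1681 - 53 ≡ 37; y = λ·(15 - 37) - 2 ≡ 42. → (37, 42)

(37, 42)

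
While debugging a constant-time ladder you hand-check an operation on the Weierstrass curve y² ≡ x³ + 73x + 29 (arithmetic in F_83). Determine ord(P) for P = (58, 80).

2P: tangent at (58, 80): λ = (3·58² + 73)/(2·80) ≡ 39/77. 77⁻¹ ≡ 69 (mod 83), so λ ≡ 39·69 ≡ 35.
  x = λ² - 58 - 58 = 1225 - 116 ≡ 30; y = λ·(58 - 30) - 80 ≡ 70. → (30, 70)
3P: (30, 70) + (58, 80). λ = (80 - 70)/(58 - 30) ≡ 10/28 mod 83. 28⁻¹ ≡ 3 (mod 83) since 28·3 = 84 ≡ 1, so λ ≡ 30.
  x = λ² - 30 - 58 = 900 - 88 ≡ 65; y = λ·(30 - 65) - 70 ≡ 42. → (65, 42)
4P: (65, 42) + (58, 80). λ = (80 - 42)/(58 - 65) ≡ 38/76 mod 83. 76⁻¹ ≡ 71 (mod 83), so λ ≡ 42.
  x = λ² - 65 - 58 = 1764 - 123 ≡ 64; y = λ·(65 - 64) - 42 ≡ 0. → (64, 0)
5P: (64, 0) + (58, 80). λ = (80 - 0)/(58 - 64) ≡ 80/77 mod 83. 77⁻¹ ≡ 69 (mod 83), so λ ≡ 42.
  x = λ² - 64 - 58 = 1764 - 122 ≡ 65; y = λ·(64 - 65) - 0 ≡ 41. → (65, 41)
6P: (65, 41) + (58, 80). λ = (80 - 41)/(58 - 65) ≡ 39/76 mod 83. 76⁻¹ ≡ 71 (mod 83) since 76·71 = 5396 ≡ 1, so λ ≡ 30.
  x = λ² - 65 - 58 = 900 - 123 ≡ 30; y = λ·(65 - 30) - 41 ≡ 13. → (30, 13)
7P: (30, 13) + (58, 80). λ = (80 - 13)/(58 - 30) ≡ 67/28 mod 83. 28⁻¹ ≡ 3 (mod 83), so λ ≡ 35.
  x = λ² - 30 - 58 = 1225 - 88 ≡ 58; y = λ·(30 - 58) - 13 ≡ 3. → (58, 3)
8P: (58, 3) + (58, 80): same x and y₁ ≡ -y₂, so the sum is 𝒪.
8P = 𝒪, so the order is 8.

8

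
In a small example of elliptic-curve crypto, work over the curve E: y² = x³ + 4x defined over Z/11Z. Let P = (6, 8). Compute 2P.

(4, 6)

tangent at (6, 8): λ = (3·6² + 4)/(2·8) ≡ 2/5. 5⁻¹ ≡ 9 (mod 11) since 5·9 = 45 ≡ 1, so λ ≡ 2·9 ≡ 7.
  x = λ² - 6 - 6 = 49 - 12 ≡ 4; y = λ·(6 - 4) - 8 ≡ 6. → (4, 6)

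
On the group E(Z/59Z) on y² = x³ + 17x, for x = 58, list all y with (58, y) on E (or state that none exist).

x³ + 17x + 0 = 196098 ≡ 41 (mod 59).
Square roots of 41 mod 59: 10 and 49 (since 10² = 100 ≡ 41).

10, 49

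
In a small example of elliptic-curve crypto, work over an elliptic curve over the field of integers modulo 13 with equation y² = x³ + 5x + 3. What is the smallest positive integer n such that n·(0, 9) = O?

9

2P: tangent at (0, 9): λ = (3·0² + 5)/(2·9) ≡ 5/5. 5⁻¹ ≡ 8 (mod 13) since 5·8 = 40 ≡ 1, so λ ≡ 5·8 ≡ 1.
  x = λ² - 0 - 0 = 1 - 0 ≡ 1; y = λ·(0 - 1) - 9 ≡ 3. → (1, 3)
3P: (1, 3) + (0, 9). λ = (9 - 3)/(0 - 1) ≡ 6/12 mod 13. 12⁻¹ ≡ 12 (mod 13), so λ ≡ 7.
  x = λ² - 1 - 0 = 49 - 1 ≡ 9; y = λ·(1 - 9) - 3 ≡ 6. → (9, 6)
4P: (9, 6) + (0, 9). λ = (9 - 6)/(0 - 9) ≡ 3/4 mod 13. 4⁻¹ ≡ 10 (mod 13) since 4·10 = 40 ≡ 1, so λ ≡ 4.
  x = λ² - 9 - 0 = 16 - 9 ≡ 7; y = λ·(9 - 7) - 6 ≡ 2. → (7, 2)
5P: (7, 2) + (0, 9). λ = (9 - 2)/(0 - 7) ≡ 7/6 mod 13. 6⁻¹ ≡ 11 (mod 13), so λ ≡ 12.
  x = λ² - 7 - 0 = 144 - 7 ≡ 7; y = λ·(7 - 7) - 2 ≡ 11. → (7, 11)
6P: (7, 11) + (0, 9). λ = (9 - 11)/(0 - 7) ≡ 11/6 mod 13. 6⁻¹ ≡ 11 (mod 13), so λ ≡ 4.
  x = λ² - 7 - 0 = 16 - 7 ≡ 9; y = λ·(7 - 9) - 11 ≡ 7. → (9, 7)
7P: (9, 7) + (0, 9). λ = (9 - 7)/(0 - 9) ≡ 2/4 mod 13. 4⁻¹ ≡ 10 (mod 13) since 4·10 = 40 ≡ 1, so λ ≡ 7.
  x = λ² - 9 - 0 = 49 - 9 ≡ 1; y = λ·(9 - 1) - 7 ≡ 10. → (1, 10)
8P: (1, 10) + (0, 9). λ = (9 - 10)/(0 - 1) ≡ 12/12 mod 13. 12⁻¹ ≡ 12 (mod 13), so λ ≡ 1.
  x = λ² - 1 - 0 = 1 - 1 ≡ 0; y = λ·(1 - 0) - 10 ≡ 4. → (0, 4)
9P: (0, 4) + (0, 9): same x and y₁ ≡ -y₂, so the sum is O.
9P = O, so the order is 9.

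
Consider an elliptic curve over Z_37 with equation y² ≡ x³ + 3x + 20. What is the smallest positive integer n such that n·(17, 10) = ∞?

7

2P: tangent at (17, 10): λ = (3·17² + 3)/(2·10) ≡ 19/20. 20⁻¹ ≡ 13 (mod 37), so λ ≡ 19·13 ≡ 25.
  x = λ² - 17 - 17 = 625 - 34 ≡ 36; y = λ·(17 - 36) - 10 ≡ 33. → (36, 33)
3P: (36, 33) + (17, 10). λ = (10 - 33)/(17 - 36) ≡ 14/18 mod 37. 18⁻¹ ≡ 35 (mod 37), so λ ≡ 9.
  x = λ² - 36 - 17 = 81 - 53 ≡ 28; y = λ·(36 - 28) - 33 ≡ 2. → (28, 2)
4P: (28, 2) + (17, 10). λ = (10 - 2)/(17 - 28) ≡ 8/26 mod 37. 26⁻¹ ≡ 10 (mod 37), so λ ≡ 6.
  x = λ² - 28 - 17 = 36 - 45 ≡ 28; y = λ·(28 - 28) - 2 ≡ 35. → (28, 35)
5P: (28, 35) + (17, 10). λ = (10 - 35)/(17 - 28) ≡ 12/26 mod 37. 26⁻¹ ≡ 10 (mod 37) since 26·10 = 260 ≡ 1, so λ ≡ 9.
  x = λ² - 28 - 17 = 81 - 45 ≡ 36; y = λ·(28 - 36) - 35 ≡ 4. → (36, 4)
6P: (36, 4) + (17, 10). λ = (10 - 4)/(17 - 36) ≡ 6/18 mod 37. 18⁻¹ ≡ 35 (mod 37) since 18·35 = 630 ≡ 1, so λ ≡ 25.
  x = λ² - 36 - 17 = 625 - 53 ≡ 17; y = λ·(36 - 17) - 4 ≡ 27. → (17, 27)
7P: (17, 27) + (17, 10): same x and y₁ ≡ -y₂, so the sum is ∞.
7P = ∞, so the order is 7.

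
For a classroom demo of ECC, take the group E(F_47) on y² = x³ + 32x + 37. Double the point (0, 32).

(12, 9)

tangent at (0, 32): λ = (3·0² + 32)/(2·32) ≡ 32/17. 17⁻¹ ≡ 36 (mod 47), so λ ≡ 32·36 ≡ 24.
  x = λ² - 0 - 0 = 576 - 0 ≡ 12; y = λ·(0 - 12) - 32 ≡ 9. → (12, 9)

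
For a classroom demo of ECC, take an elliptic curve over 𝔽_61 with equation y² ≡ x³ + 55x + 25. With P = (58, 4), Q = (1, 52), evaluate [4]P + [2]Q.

First 4P:
Double-and-add on 4 = (100)₂. Start with P = (58, 4) for the leading 1-bit.
double: tangent at (58, 4): λ = (3·58² + 55)/(2·4) ≡ 21/8. 8⁻¹ ≡ 23 (mod 61) since 8·23 = 184 ≡ 1, so λ ≡ 21·23 ≡ 56.
  x = λ² - 58 - 58 = 3136 - 116 ≡ 31; y = λ·(58 - 31) - 4 ≡ 44. → (31, 44)
double: tangent at (31, 44): λ = (3·31² + 55)/(2·44) ≡ 10/27. 27⁻¹ ≡ 52 (mod 61), so λ ≡ 10·52 ≡ 32.
  x = λ² - 31 - 31 = 1024 - 62 ≡ 47; y = λ·(31 - 47) - 44 ≡ 54. → (47, 54)
4P = (47, 54).
Next 2Q:
Repeated addition: build up to 2Q.
2Q: tangent at (1, 52): λ = (3·1² + 55)/(2·52) ≡ 58/43. 43⁻¹ ≡ 44 (mod 61) since 43·44 = 1892 ≡ 1, so λ ≡ 58·44 ≡ 51.
  x = λ² - 1 - 1 = 2601 - 2 ≡ 37; y = λ·(1 - 37) - 52 ≡ 3. → (37, 3)
2Q = (37, 3).
Finally 4P + 2Q:
(47, 54) + (37, 3). λ = (3 - 54)/(37 - 47) ≡ 10/51 mod 61. 51⁻¹ ≡ 6 (mod 61), so λ ≡ 60.
  x = λ² - 47 - 37 = 3600 - 84 ≡ 39; y = λ·(47 - 39) - 54 ≡ 60. → (39, 60)

(39, 60)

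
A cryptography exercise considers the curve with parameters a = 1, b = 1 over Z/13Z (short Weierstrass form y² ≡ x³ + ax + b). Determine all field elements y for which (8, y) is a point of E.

x³ + 1x + 1 = 521 ≡ 1 (mod 13).
Square roots of 1 mod 13: 1 and 12 (since 1² = 1 ≡ 1).

1, 12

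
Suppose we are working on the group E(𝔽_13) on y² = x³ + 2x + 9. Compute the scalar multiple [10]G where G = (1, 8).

(11, 6)

Double-and-add on 10 = (1010)₂. Start with G = (1, 8) for the leading 1-bit.
double: tangent at (1, 8): λ = (3·1² + 2)/(2·8) ≡ 5/3. 3⁻¹ ≡ 9 (mod 13) since 3·9 = 27 ≡ 1, so λ ≡ 5·9 ≡ 6.
  x = λ² - 1 - 1 = 36 - 2 ≡ 8; y = λ·(1 - 8) - 8 ≡ 2. → (8, 2)
double: tangent at (8, 2): λ = (3·8² + 2)/(2·2) ≡ 12/4. 4⁻¹ ≡ 10 (mod 13) since 4·10 = 40 ≡ 1, so λ ≡ 12·10 ≡ 3.
  x = λ² - 8 - 8 = 9 - 16 ≡ 6; y = λ·(8 - 6) - 2 ≡ 4. → (6, 4)
add G: (6, 4) + (1, 8). λ = (8 - 4)/(1 - 6) ≡ 4/8 mod 13. 8⁻¹ ≡ 5 (mod 13) since 8·5 = 40 ≡ 1, so λ ≡ 7.
  x = λ² - 6 - 1 = 49 - 7 ≡ 3; y = λ·(6 - 3) - 4 ≡ 4. → (3, 4)
double: tangent at (3, 4): λ = (3·3² + 2)/(2·4) ≡ 3/8. 8⁻¹ ≡ 5 (mod 13) since 8·5 = 40 ≡ 1, so λ ≡ 3·5 ≡ 2.
  x = λ² - 3 - 3 = 4 - 6 ≡ 11; y = λ·(3 - 11) - 4 ≡ 6. → (11, 6)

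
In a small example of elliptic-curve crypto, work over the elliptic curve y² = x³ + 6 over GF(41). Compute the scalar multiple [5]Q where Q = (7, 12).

Double-and-add on 5 = (101)₂. Start with Q = (7, 12) for the leading 1-bit.
double: tangent at (7, 12): λ = (3·7² + 0)/(2·12) ≡ 24/24. 24⁻¹ ≡ 12 (mod 41), so λ ≡ 24·12 ≡ 1.
  x = λ² - 7 - 7 = 1 - 14 ≡ 28; y = λ·(7 - 28) - 12 ≡ 8. → (28, 8)
double: tangent at (28, 8): λ = (3·28² + 0)/(2·8) ≡ 15/16. 16⁻¹ ≡ 18 (mod 41), so λ ≡ 15·18 ≡ 24.
  x = λ² - 28 - 28 = 576 - 56 ≡ 28; y = λ·(28 - 28) - 8 ≡ 33. → (28, 33)
add Q: (28, 33) + (7, 12). λ = (12 - 33)/(7 - 28) ≡ 20/20 mod 41. 20⁻¹ ≡ 39 (mod 41), so λ ≡ 1.
  x = λ² - 28 - 7 = 1 - 35 ≡ 7; y = λ·(28 - 7) - 33 ≡ 29. → (7, 29)

(7, 29)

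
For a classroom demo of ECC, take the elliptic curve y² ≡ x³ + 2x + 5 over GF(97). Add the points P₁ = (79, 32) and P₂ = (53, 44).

(14, 35)

(79, 32) + (53, 44). λ = (44 - 32)/(53 - 79) ≡ 12/71 mod 97. 71⁻¹ ≡ 41 (mod 97) since 71·41 = 2911 ≡ 1, so λ ≡ 7.
  x = λ² - 79 - 53 = 49 - 132 ≡ 14; y = λ·(79 - 14) - 32 ≡ 35. → (14, 35)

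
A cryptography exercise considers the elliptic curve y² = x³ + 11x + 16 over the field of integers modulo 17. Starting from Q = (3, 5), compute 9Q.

O

Repeated addition: build up to 9Q.
2Q: tangent at (3, 5): λ = (3·3² + 11)/(2·5) ≡ 4/10. 10⁻¹ ≡ 12 (mod 17) since 10·12 = 120 ≡ 1, so λ ≡ 4·12 ≡ 14.
  x = λ² - 3 - 3 = 196 - 6 ≡ 3; y = λ·(3 - 3) - 5 ≡ 12. → (3, 12)
3Q: (3, 12) + (3, 5): same x and y₁ ≡ -y₂, so the sum is ∞.
4Q: ∞ + (3, 5) = (3, 5) (identity).
5Q: tangent at (3, 5): λ = (3·3² + 11)/(2·5) ≡ 4/10. 10⁻¹ ≡ 12 (mod 17), so λ ≡ 4·12 ≡ 14.
  x = λ² - 3 - 3 = 196 - 6 ≡ 3; y = λ·(3 - 3) - 5 ≡ 12. → (3, 12)
6Q: (3, 12) + (3, 5): same x and y₁ ≡ -y₂, so the sum is ∞.
7Q: ∞ + (3, 5) = (3, 5) (identity).
8Q: tangent at (3, 5): λ = (3·3² + 11)/(2·5) ≡ 4/10. 10⁻¹ ≡ 12 (mod 17), so λ ≡ 4·12 ≡ 14.
  x = λ² - 3 - 3 = 196 - 6 ≡ 3; y = λ·(3 - 3) - 5 ≡ 12. → (3, 12)
9Q: (3, 12) + (3, 5): same x and y₁ ≡ -y₂, so the sum is ∞.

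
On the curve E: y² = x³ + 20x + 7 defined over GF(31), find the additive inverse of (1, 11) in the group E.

(1, 20)

-(1, 11) = (1, -11 mod 31) = (1, 20).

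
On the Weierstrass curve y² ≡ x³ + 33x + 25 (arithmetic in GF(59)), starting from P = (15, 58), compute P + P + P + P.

Double-and-add on 4 = (100)₂. Start with P = (15, 58) for the leading 1-bit.
double: tangent at (15, 58): λ = (3·15² + 33)/(2·58) ≡ 0/57. 57⁻¹ ≡ 29 (mod 59) since 57·29 = 1653 ≡ 1, so λ ≡ 0·29 ≡ 0.
  x = λ² - 15 - 15 = 0 - 30 ≡ 29; y = λ·(15 - 29) - 58 ≡ 1. → (29, 1)
double: tangent at (29, 1): λ = (3·29² + 33)/(2·1) ≡ 19/2. 2⁻¹ ≡ 30 (mod 59), so λ ≡ 19·30 ≡ 39.
  x = λ² - 29 - 29 = 1521 - 58 ≡ 47; y = λ·(29 - 47) - 1 ≡ 5. → (47, 5)

(47, 5)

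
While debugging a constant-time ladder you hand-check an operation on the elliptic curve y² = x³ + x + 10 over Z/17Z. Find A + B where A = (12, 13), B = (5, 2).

(12, 13) + (5, 2). λ = (2 - 13)/(5 - 12) ≡ 6/10 mod 17. 10⁻¹ ≡ 12 (mod 17), so λ ≡ 4.
  x = λ² - 12 - 5 = 16 - 17 ≡ 16; y = λ·(12 - 16) - 13 ≡ 5. → (16, 5)

(16, 5)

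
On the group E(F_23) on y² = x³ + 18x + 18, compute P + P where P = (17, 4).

tangent at (17, 4): λ = (3·17² + 18)/(2·4) ≡ 11/8. 8⁻¹ ≡ 3 (mod 23) since 8·3 = 24 ≡ 1, so λ ≡ 11·3 ≡ 10.
  x = λ² - 17 - 17 = 100 - 34 ≡ 20; y = λ·(17 - 20) - 4 ≡ 12. → (20, 12)

(20, 12)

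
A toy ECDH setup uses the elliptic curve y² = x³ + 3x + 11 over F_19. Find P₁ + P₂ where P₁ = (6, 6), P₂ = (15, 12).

(6, 6) + (15, 12). λ = (12 - 6)/(15 - 6) ≡ 6/9 mod 19. 9⁻¹ ≡ 17 (mod 19), so λ ≡ 7.
  x = λ² - 6 - 15 = 49 - 21 ≡ 9; y = λ·(6 - 9) - 6 ≡ 11. → (9, 11)

(9, 11)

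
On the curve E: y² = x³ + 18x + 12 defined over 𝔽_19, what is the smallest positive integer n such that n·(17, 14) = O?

5

2P: tangent at (17, 14): λ = (3·17² + 18)/(2·14) ≡ 11/9. 9⁻¹ ≡ 17 (mod 19), so λ ≡ 11·17 ≡ 16.
  x = λ² - 17 - 17 = 256 - 34 ≡ 13; y = λ·(17 - 13) - 14 ≡ 12. → (13, 12)
3P: (13, 12) + (17, 14). λ = (14 - 12)/(17 - 13) ≡ 2/4 mod 19. 4⁻¹ ≡ 5 (mod 19) since 4·5 = 20 ≡ 1, so λ ≡ 10.
  x = λ² - 13 - 17 = 100 - 30 ≡ 13; y = λ·(13 - 13) - 12 ≡ 7. → (13, 7)
4P: (13, 7) + (17, 14). λ = (14 - 7)/(17 - 13) ≡ 7/4 mod 19. 4⁻¹ ≡ 5 (mod 19), so λ ≡ 16.
  x = λ² - 13 - 17 = 256 - 30 ≡ 17; y = λ·(13 - 17) - 7 ≡ 5. → (17, 5)
5P: (17, 5) + (17, 14): same x and y₁ ≡ -y₂, so the sum is O.
5P = O, so the order is 5.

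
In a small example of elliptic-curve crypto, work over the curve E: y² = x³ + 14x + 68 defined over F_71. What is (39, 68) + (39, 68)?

(41, 14)

tangent at (39, 68): λ = (3·39² + 14)/(2·68) ≡ 33/65. 65⁻¹ ≡ 59 (mod 71) since 65·59 = 3835 ≡ 1, so λ ≡ 33·59 ≡ 30.
  x = λ² - 39 - 39 = 900 - 78 ≡ 41; y = λ·(39 - 41) - 68 ≡ 14. → (41, 14)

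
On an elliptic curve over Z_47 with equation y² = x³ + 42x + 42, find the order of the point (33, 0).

2

2P: (33, 0) + (33, 0): same x and y₁ ≡ -y₂, so the sum is O.
2P = O, so the order is 2.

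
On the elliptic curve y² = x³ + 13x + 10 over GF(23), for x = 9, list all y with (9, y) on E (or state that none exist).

none

x³ + 13x + 10 = 856 ≡ 5 (mod 23).
5 is a non-residue mod 23; no y exists.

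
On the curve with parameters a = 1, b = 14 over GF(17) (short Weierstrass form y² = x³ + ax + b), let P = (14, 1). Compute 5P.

(11, 9)

Double-and-add on 5 = (101)₂. Start with P = (14, 1) for the leading 1-bit.
double: tangent at (14, 1): λ = (3·14² + 1)/(2·1) ≡ 11/2. 2⁻¹ ≡ 9 (mod 17) since 2·9 = 18 ≡ 1, so λ ≡ 11·9 ≡ 14.
  x = λ² - 14 - 14 = 196 - 28 ≡ 15; y = λ·(14 - 15) - 1 ≡ 2. → (15, 2)
double: tangent at (15, 2): λ = (3·15² + 1)/(2·2) ≡ 13/4. 4⁻¹ ≡ 13 (mod 17) since 4·13 = 52 ≡ 1, so λ ≡ 13·13 ≡ 16.
  x = λ² - 15 - 15 = 256 - 30 ≡ 5; y = λ·(15 - 5) - 2 ≡ 5. → (5, 5)
add P: (5, 5) + (14, 1). λ = (1 - 5)/(14 - 5) ≡ 13/9 mod 17. 9⁻¹ ≡ 2 (mod 17), so λ ≡ 9.
  x = λ² - 5 - 14 = 81 - 19 ≡ 11; y = λ·(5 - 11) - 5 ≡ 9. → (11, 9)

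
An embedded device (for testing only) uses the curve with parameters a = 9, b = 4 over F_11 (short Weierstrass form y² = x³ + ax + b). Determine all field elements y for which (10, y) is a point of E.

x³ + 9x + 4 = 1094 ≡ 5 (mod 11).
Square roots of 5 mod 11: 4 and 7 (since 4² = 16 ≡ 5).

4, 7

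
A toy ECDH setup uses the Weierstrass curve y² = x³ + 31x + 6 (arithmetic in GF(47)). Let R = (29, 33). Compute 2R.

tangent at (29, 33): λ = (3·29² + 31)/(2·33) ≡ 16/19. 19⁻¹ ≡ 5 (mod 47), so λ ≡ 16·5 ≡ 33.
  x = λ² - 29 - 29 = 1089 - 58 ≡ 44; y = λ·(29 - 44) - 33 ≡ 36. → (44, 36)

(44, 36)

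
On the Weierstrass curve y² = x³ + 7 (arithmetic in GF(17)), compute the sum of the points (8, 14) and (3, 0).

(5, 8)

(8, 14) + (3, 0). λ = (0 - 14)/(3 - 8) ≡ 3/12 mod 17. 12⁻¹ ≡ 10 (mod 17) since 12·10 = 120 ≡ 1, so λ ≡ 13.
  x = λ² - 8 - 3 = 169 - 11 ≡ 5; y = λ·(8 - 5) - 14 ≡ 8. → (5, 8)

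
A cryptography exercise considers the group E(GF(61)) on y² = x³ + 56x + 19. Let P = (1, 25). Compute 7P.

Double-and-add on 7 = (111)₂. Start with P = (1, 25) for the leading 1-bit.
double: tangent at (1, 25): λ = (3·1² + 56)/(2·25) ≡ 59/50. 50⁻¹ ≡ 11 (mod 61), so λ ≡ 59·11 ≡ 39.
  x = λ² - 1 - 1 = 1521 - 2 ≡ 55; y = λ·(1 - 55) - 25 ≡ 4. → (55, 4)
add P: (55, 4) + (1, 25). λ = (25 - 4)/(1 - 55) ≡ 21/7 mod 61. 7⁻¹ ≡ 35 (mod 61) since 7·35 = 245 ≡ 1, so λ ≡ 3.
  x = λ² - 55 - 1 = 9 - 56 ≡ 14; y = λ·(55 - 14) - 4 ≡ 58. → (14, 58)
double: tangent at (14, 58): λ = (3·14² + 56)/(2·58) ≡ 34/55. 55⁻¹ ≡ 10 (mod 61), so λ ≡ 34·10 ≡ 35.
  x = λ² - 14 - 14 = 1225 - 28 ≡ 38; y = λ·(14 - 38) - 58 ≡ 17. → (38, 17)
add P: (38, 17) + (1, 25). λ = (25 - 17)/(1 - 38) ≡ 8/24 mod 61. 24⁻¹ ≡ 28 (mod 61), so λ ≡ 41.
  x = λ² - 38 - 1 = 1681 - 39 ≡ 56; y = λ·(38 - 56) - 17 ≡ 38. → (56, 38)

(56, 38)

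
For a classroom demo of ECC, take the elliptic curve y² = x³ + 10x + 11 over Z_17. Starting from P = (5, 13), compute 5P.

(4, 9)

Double-and-add on 5 = (101)₂. Start with P = (5, 13) for the leading 1-bit.
double: tangent at (5, 13): λ = (3·5² + 10)/(2·13) ≡ 0/9. 9⁻¹ ≡ 2 (mod 17), so λ ≡ 0·2 ≡ 0.
  x = λ² - 5 - 5 = 0 - 10 ≡ 7; y = λ·(5 - 7) - 13 ≡ 4. → (7, 4)
double: tangent at (7, 4): λ = (3·7² + 10)/(2·4) ≡ 4/8. 8⁻¹ ≡ 15 (mod 17) since 8·15 = 120 ≡ 1, so λ ≡ 4·15 ≡ 9.
  x = λ² - 7 - 7 = 81 - 14 ≡ 16; y = λ·(7 - 16) - 4 ≡ 0. → (16, 0)
add P: (16, 0) + (5, 13). λ = (13 - 0)/(5 - 16) ≡ 13/6 mod 17. 6⁻¹ ≡ 3 (mod 17), so λ ≡ 5.
  x = λ² - 16 - 5 = 25 - 21 ≡ 4; y = λ·(16 - 4) - 0 ≡ 9. → (4, 9)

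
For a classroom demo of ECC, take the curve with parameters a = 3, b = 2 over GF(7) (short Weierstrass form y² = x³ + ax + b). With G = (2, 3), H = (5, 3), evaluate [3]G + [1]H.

(5, 4)

First 3G:
Repeated addition: build up to 3G.
2G: tangent at (2, 3): λ = (3·2² + 3)/(2·3) ≡ 1/6. 6⁻¹ ≡ 6 (mod 7), so λ ≡ 1·6 ≡ 6.
  x = λ² - 2 - 2 = 36 - 4 ≡ 4; y = λ·(2 - 4) - 3 ≡ 6. → (4, 6)
3G: (4, 6) + (2, 3). λ = (3 - 6)/(2 - 4) ≡ 4/5 mod 7. 5⁻¹ ≡ 3 (mod 7) since 5·3 = 15 ≡ 1, so λ ≡ 5.
  x = λ² - 4 - 2 = 25 - 6 ≡ 5; y = λ·(4 - 5) - 6 ≡ 3. → (5, 3)
3G = (5, 3).
Finally 3G + H:
tangent at (5, 3): λ = (3·5² + 3)/(2·3) ≡ 1/6. 6⁻¹ ≡ 6 (mod 7) since 6·6 = 36 ≡ 1, so λ ≡ 1·6 ≡ 6.
  x = λ² - 5 - 5 = 36 - 10 ≡ 5; y = λ·(5 - 5) - 3 ≡ 4. → (5, 4)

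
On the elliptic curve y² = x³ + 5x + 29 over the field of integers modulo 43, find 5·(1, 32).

Write G = (1, 32).
Double-and-add on 5 = (101)₂. Start with G = (1, 32) for the leading 1-bit.
double: tangent at (1, 32): λ = (3·1² + 5)/(2·32) ≡ 8/21. 21⁻¹ ≡ 41 (mod 43), so λ ≡ 8·41 ≡ 27.
  x = λ² - 1 - 1 = 729 - 2 ≡ 39; y = λ·(1 - 39) - 32 ≡ 17. → (39, 17)
double: tangent at (39, 17): λ = (3·39² + 5)/(2·17) ≡ 10/34. 34⁻¹ ≡ 19 (mod 43) since 34·19 = 646 ≡ 1, so λ ≡ 10·19 ≡ 18.
  x = λ² - 39 - 39 = 324 - 78 ≡ 31; y = λ·(39 - 31) - 17 ≡ 41. → (31, 41)
add G: (31, 41) + (1, 32). λ = (32 - 41)/(1 - 31) ≡ 34/13 mod 43. 13⁻¹ ≡ 10 (mod 43), so λ ≡ 39.
  x = λ² - 31 - 1 = 1521 - 32 ≡ 27; y = λ·(31 - 27) - 41 ≡ 29. → (27, 29)

(27, 29)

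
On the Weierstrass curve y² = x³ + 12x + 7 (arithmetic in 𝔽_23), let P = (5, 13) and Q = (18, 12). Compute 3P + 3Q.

(12, 4)

First 3P:
Repeated addition: build up to 3P.
2P: tangent at (5, 13): λ = (3·5² + 12)/(2·13) ≡ 18/3. 3⁻¹ ≡ 8 (mod 23) since 3·8 = 24 ≡ 1, so λ ≡ 18·8 ≡ 6.
  x = λ² - 5 - 5 = 36 - 10 ≡ 3; y = λ·(5 - 3) - 13 ≡ 22. → (3, 22)
3P: (3, 22) + (5, 13). λ = (13 - 22)/(5 - 3) ≡ 14/2 mod 23. 2⁻¹ ≡ 12 (mod 23), so λ ≡ 7.
  x = λ² - 3 - 5 = 49 - 8 ≡ 18; y = λ·(3 - 18) - 22 ≡ 11. → (18, 11)
3P = (18, 11).
Next 3Q:
Repeated addition: build up to 3Q.
2Q: tangent at (18, 12): λ = (3·18² + 12)/(2·12) ≡ 18/1. 1⁻¹ ≡ 1 (mod 23) since 1·1 = 1 ≡ 1, so λ ≡ 18·1 ≡ 18.
  x = λ² - 18 - 18 = 324 - 36 ≡ 12; y = λ·(18 - 12) - 12 ≡ 4. → (12, 4)
3Q: (12, 4) + (18, 12). λ = (12 - 4)/(18 - 12) ≡ 8/6 mod 23. 6⁻¹ ≡ 4 (mod 23), so λ ≡ 9.
  x = λ² - 12 - 18 = 81 - 30 ≡ 5; y = λ·(12 - 5) - 4 ≡ 13. → (5, 13)
3Q = (5, 13).
Finally 3P + 3Q:
(18, 11) + (5, 13). λ = (13 - 11)/(5 - 18) ≡ 2/10 mod 23. 10⁻¹ ≡ 7 (mod 23), so λ ≡ 14.
  x = λ² - 18 - 5 = 196 - 23 ≡ 12; y = λ·(18 - 12) - 11 ≡ 4. → (12, 4)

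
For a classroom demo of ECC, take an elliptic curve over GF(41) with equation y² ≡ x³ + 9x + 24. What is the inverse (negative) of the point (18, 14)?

(18, 27)

-(18, 14) = (18, -14 mod 41) = (18, 27).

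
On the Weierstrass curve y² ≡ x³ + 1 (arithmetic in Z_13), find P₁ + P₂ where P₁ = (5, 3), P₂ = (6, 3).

(2, 10)

(5, 3) + (6, 3). λ = (3 - 3)/(6 - 5) ≡ 0/1 mod 13. 1⁻¹ ≡ 1 (mod 13) since 1·1 = 1 ≡ 1, so λ ≡ 0.
  x = λ² - 5 - 6 = 0 - 11 ≡ 2; y = λ·(5 - 2) - 3 ≡ 10. → (2, 10)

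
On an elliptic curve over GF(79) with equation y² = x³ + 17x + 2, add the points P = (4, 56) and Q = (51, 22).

(4, 56) + (51, 22). λ = (22 - 56)/(51 - 4) ≡ 45/47 mod 79. 47⁻¹ ≡ 37 (mod 79), so λ ≡ 6.
  x = λ² - 4 - 51 = 36 - 55 ≡ 60; y = λ·(4 - 60) - 56 ≡ 3. → (60, 3)

(60, 3)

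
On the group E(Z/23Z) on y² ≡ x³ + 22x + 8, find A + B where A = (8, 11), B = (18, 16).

(8, 11) + (18, 16). λ = (16 - 11)/(18 - 8) ≡ 5/10 mod 23. 10⁻¹ ≡ 7 (mod 23) since 10·7 = 70 ≡ 1, so λ ≡ 12.
  x = λ² - 8 - 18 = 144 - 26 ≡ 3; y = λ·(8 - 3) - 11 ≡ 3. → (3, 3)

(3, 3)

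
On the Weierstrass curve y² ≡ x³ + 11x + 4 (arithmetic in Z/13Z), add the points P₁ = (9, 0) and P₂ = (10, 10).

(9, 0) + (10, 10). λ = (10 - 0)/(10 - 9) ≡ 10/1 mod 13. 1⁻¹ ≡ 1 (mod 13), so λ ≡ 10.
  x = λ² - 9 - 10 = 100 - 19 ≡ 3; y = λ·(9 - 3) - 0 ≡ 8. → (3, 8)

(3, 8)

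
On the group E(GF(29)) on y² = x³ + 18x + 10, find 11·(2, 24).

Write P = (2, 24).
Repeated addition: build up to 11P.
2P: tangent at (2, 24): λ = (3·2² + 18)/(2·24) ≡ 1/19. 19⁻¹ ≡ 26 (mod 29) since 19·26 = 494 ≡ 1, so λ ≡ 1·26 ≡ 26.
  x = λ² - 2 - 2 = 676 - 4 ≡ 5; y = λ·(2 - 5) - 24 ≡ 14. → (5, 14)
3P: (5, 14) + (2, 24). λ = (24 - 14)/(2 - 5) ≡ 10/26 mod 29. 26⁻¹ ≡ 19 (mod 29), so λ ≡ 16.
  x = λ² - 5 - 2 = 256 - 7 ≡ 17; y = λ·(5 - 17) - 14 ≡ 26. → (17, 26)
4P: (17, 26) + (2, 24). λ = (24 - 26)/(2 - 17) ≡ 27/14 mod 29. 14⁻¹ ≡ 27 (mod 29) since 14·27 = 378 ≡ 1, so λ ≡ 4.
  x = λ² - 17 - 2 = 16 - 19 ≡ 26; y = λ·(17 - 26) - 26 ≡ 25. → (26, 25)
5P: (26, 25) + (2, 24). λ = (24 - 25)/(2 - 26) ≡ 28/5 mod 29. 5⁻¹ ≡ 6 (mod 29) since 5·6 = 30 ≡ 1, so λ ≡ 23.
  x = λ² - 26 - 2 = 529 - 28 ≡ 8; y = λ·(26 - 8) - 25 ≡ 12. → (8, 12)
6P: (8, 12) + (2, 24). λ = (24 - 12)/(2 - 8) ≡ 12/23 mod 29. 23⁻¹ ≡ 24 (mod 29), so λ ≡ 27.
  x = λ² - 8 - 2 = 729 - 10 ≡ 23; y = λ·(8 - 23) - 12 ≡ 18. → (23, 18)
7P: (23, 18) + (2, 24). λ = (24 - 18)/(2 - 23) ≡ 6/8 mod 29. 8⁻¹ ≡ 11 (mod 29) since 8·11 = 88 ≡ 1, so λ ≡ 8.
  x = λ² - 23 - 2 = 64 - 25 ≡ 10; y = λ·(23 - 10) - 18 ≡ 28. → (10, 28)
8P: (10, 28) + (2, 24). λ = (24 - 28)/(2 - 10) ≡ 25/21 mod 29. 21⁻¹ ≡ 18 (mod 29) since 21·18 = 378 ≡ 1, so λ ≡ 15.
  x = λ² - 10 - 2 = 225 - 12 ≡ 10; y = λ·(10 - 10) - 28 ≡ 1. → (10, 1)
9P: (10, 1) + (2, 24). λ = (24 - 1)/(2 - 10) ≡ 23/21 mod 29. 21⁻¹ ≡ 18 (mod 29) since 21·18 = 378 ≡ 1, so λ ≡ 8.
  x = λ² - 10 - 2 = 64 - 12 ≡ 23; y = λ·(10 - 23) - 1 ≡ 11. → (23, 11)
10P: (23, 11) + (2, 24). λ = (24 - 11)/(2 - 23) ≡ 13/8 mod 29. 8⁻¹ ≡ 11 (mod 29) since 8·11 = 88 ≡ 1, so λ ≡ 27.
  x = λ² - 23 - 2 = 729 - 25 ≡ 8; y = λ·(23 - 8) - 11 ≡ 17. → (8, 17)
11P: (8, 17) + (2, 24). λ = (24 - 17)/(2 - 8) ≡ 7/23 mod 29. 23⁻¹ ≡ 24 (mod 29), so λ ≡ 23.
  x = λ² - 8 - 2 = 529 - 10 ≡ 26; y = λ·(8 - 26) - 17 ≡ 4. → (26, 4)

(26, 4)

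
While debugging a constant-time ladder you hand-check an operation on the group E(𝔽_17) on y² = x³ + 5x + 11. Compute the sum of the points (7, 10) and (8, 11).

(3, 11)

(7, 10) + (8, 11). λ = (11 - 10)/(8 - 7) ≡ 1/1 mod 17. 1⁻¹ ≡ 1 (mod 17) since 1·1 = 1 ≡ 1, so λ ≡ 1.
  x = λ² - 7 - 8 = 1 - 15 ≡ 3; y = λ·(7 - 3) - 10 ≡ 11. → (3, 11)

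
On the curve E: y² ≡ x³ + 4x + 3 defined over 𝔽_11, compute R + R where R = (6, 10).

tangent at (6, 10): λ = (3·6² + 4)/(2·10) ≡ 2/9. 9⁻¹ ≡ 5 (mod 11), so λ ≡ 2·5 ≡ 10.
  x = λ² - 6 - 6 = 100 - 12 ≡ 0; y = λ·(6 - 0) - 10 ≡ 6. → (0, 6)

(0, 6)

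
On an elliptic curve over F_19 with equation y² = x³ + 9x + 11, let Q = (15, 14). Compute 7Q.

O

Repeated addition: build up to 7Q.
2Q: tangent at (15, 14): λ = (3·15² + 9)/(2·14) ≡ 0/9. 9⁻¹ ≡ 17 (mod 19) since 9·17 = 153 ≡ 1, so λ ≡ 0·17 ≡ 0.
  x = λ² - 15 - 15 = 0 - 30 ≡ 8; y = λ·(15 - 8) - 14 ≡ 5. → (8, 5)
3Q: (8, 5) + (15, 14). λ = (14 - 5)/(15 - 8) ≡ 9/7 mod 19. 7⁻¹ ≡ 11 (mod 19), so λ ≡ 4.
  x = λ² - 8 - 15 = 16 - 23 ≡ 12; y = λ·(8 - 12) - 5 ≡ 17. → (12, 17)
4Q: (12, 17) + (15, 14). λ = (14 - 17)/(15 - 12) ≡ 16/3 mod 19. 3⁻¹ ≡ 13 (mod 19), so λ ≡ 18.
  x = λ² - 12 - 15 = 324 - 27 ≡ 12; y = λ·(12 - 12) - 17 ≡ 2. → (12, 2)
5Q: (12, 2) + (15, 14). λ = (14 - 2)/(15 - 12) ≡ 12/3 mod 19. 3⁻¹ ≡ 13 (mod 19), so λ ≡ 4.
  x = λ² - 12 - 15 = 16 - 27 ≡ 8; y = λ·(12 - 8) - 2 ≡ 14. → (8, 14)
6Q: (8, 14) + (15, 14). λ = (14 - 14)/(15 - 8) ≡ 0/7 mod 19. 7⁻¹ ≡ 11 (mod 19), so λ ≡ 0.
  x = λ² - 8 - 15 = 0 - 23 ≡ 15; y = λ·(8 - 15) - 14 ≡ 5. → (15, 5)
7Q: (15, 5) + (15, 14): same x and y₁ ≡ -y₂, so the sum is the point at infinity.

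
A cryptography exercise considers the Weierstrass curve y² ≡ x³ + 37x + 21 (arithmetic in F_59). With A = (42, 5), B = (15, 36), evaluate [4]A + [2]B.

First 4A:
Double-and-add on 4 = (100)₂. Start with A = (42, 5) for the leading 1-bit.
double: tangent at (42, 5): λ = (3·42² + 37)/(2·5) ≡ 19/10. 10⁻¹ ≡ 6 (mod 59), so λ ≡ 19·6 ≡ 55.
  x = λ² - 42 - 42 = 3025 - 84 ≡ 50; y = λ·(42 - 50) - 5 ≡ 27. → (50, 27)
double: tangent at (50, 27): λ = (3·50² + 37)/(2·27) ≡ 44/54. 54⁻¹ ≡ 47 (mod 59), so λ ≡ 44·47 ≡ 3.
  x = λ² - 50 - 50 = 9 - 100 ≡ 27; y = λ·(50 - 27) - 27 ≡ 42. → (27, 42)
4A = (27, 42).
Next 2B:
Repeated addition: build up to 2B.
2B: tangent at (15, 36): λ = (3·15² + 37)/(2·36) ≡ 4/13. 13⁻¹ ≡ 50 (mod 59), so λ ≡ 4·50 ≡ 23.
  x = λ² - 15 - 15 = 529 - 30 ≡ 27; y = λ·(15 - 27) - 36 ≡ 42. → (27, 42)
2B = (27, 42).
Finally 4A + 2B:
tangent at (27, 42): λ = (3·27² + 37)/(2·42) ≡ 41/25. 25⁻¹ ≡ 26 (mod 59) since 25·26 = 650 ≡ 1, so λ ≡ 41·26 ≡ 4.
  x = λ² - 27 - 27 = 16 - 54 ≡ 21; y = λ·(27 - 21) - 42 ≡ 41. → (21, 41)

(21, 41)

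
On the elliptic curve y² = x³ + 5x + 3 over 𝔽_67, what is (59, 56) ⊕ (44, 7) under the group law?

(11, 7)

(59, 56) + (44, 7). λ = (7 - 56)/(44 - 59) ≡ 18/52 mod 67. 52⁻¹ ≡ 58 (mod 67), so λ ≡ 39.
  x = λ² - 59 - 44 = 1521 - 103 ≡ 11; y = λ·(59 - 11) - 56 ≡ 7. → (11, 7)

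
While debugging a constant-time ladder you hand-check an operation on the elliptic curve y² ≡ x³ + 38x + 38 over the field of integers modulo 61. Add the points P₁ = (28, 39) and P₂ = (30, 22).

(60, 50)

(28, 39) + (30, 22). λ = (22 - 39)/(30 - 28) ≡ 44/2 mod 61. 2⁻¹ ≡ 31 (mod 61), so λ ≡ 22.
  x = λ² - 28 - 30 = 484 - 58 ≡ 60; y = λ·(28 - 60) - 39 ≡ 50. → (60, 50)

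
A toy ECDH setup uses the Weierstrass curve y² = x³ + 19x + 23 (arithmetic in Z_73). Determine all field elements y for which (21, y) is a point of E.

x³ + 19x + 23 = 9683 ≡ 47 (mod 73).
47 is a non-residue mod 73; no y exists.

none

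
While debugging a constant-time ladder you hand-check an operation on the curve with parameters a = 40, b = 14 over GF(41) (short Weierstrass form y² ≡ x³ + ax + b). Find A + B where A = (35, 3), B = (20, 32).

(26, 37)

(35, 3) + (20, 32). λ = (32 - 3)/(20 - 35) ≡ 29/26 mod 41. 26⁻¹ ≡ 30 (mod 41), so λ ≡ 9.
  x = λ² - 35 - 20 = 81 - 55 ≡ 26; y = λ·(35 - 26) - 3 ≡ 37. → (26, 37)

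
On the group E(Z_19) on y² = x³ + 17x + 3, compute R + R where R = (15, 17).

(12, 15)

tangent at (15, 17): λ = (3·15² + 17)/(2·17) ≡ 8/15. 15⁻¹ ≡ 14 (mod 19), so λ ≡ 8·14 ≡ 17.
  x = λ² - 15 - 15 = 289 - 30 ≡ 12; y = λ·(15 - 12) - 17 ≡ 15. → (12, 15)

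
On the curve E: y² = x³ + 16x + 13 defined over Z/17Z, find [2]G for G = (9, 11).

(1, 9)

tangent at (9, 11): λ = (3·9² + 16)/(2·11) ≡ 4/5. 5⁻¹ ≡ 7 (mod 17), so λ ≡ 4·7 ≡ 11.
  x = λ² - 9 - 9 = 121 - 18 ≡ 1; y = λ·(9 - 1) - 11 ≡ 9. → (1, 9)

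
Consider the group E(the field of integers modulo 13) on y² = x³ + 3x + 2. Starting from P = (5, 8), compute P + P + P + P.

Repeated addition: build up to 4P.
2P: tangent at (5, 8): λ = (3·5² + 3)/(2·8) ≡ 0/3. 3⁻¹ ≡ 9 (mod 13) since 3·9 = 27 ≡ 1, so λ ≡ 0·9 ≡ 0.
  x = λ² - 5 - 5 = 0 - 10 ≡ 3; y = λ·(5 - 3) - 8 ≡ 5. → (3, 5)
3P: (3, 5) + (5, 8). λ = (8 - 5)/(5 - 3) ≡ 3/2 mod 13. 2⁻¹ ≡ 7 (mod 13), so λ ≡ 8.
  x = λ² - 3 - 5 = 64 - 8 ≡ 4; y = λ·(3 - 4) - 5 ≡ 0. → (4, 0)
4P: (4, 0) + (5, 8). λ = (8 - 0)/(5 - 4) ≡ 8/1 mod 13. 1⁻¹ ≡ 1 (mod 13) since 1·1 = 1 ≡ 1, so λ ≡ 8.
  x = λ² - 4 - 5 = 64 - 9 ≡ 3; y = λ·(4 - 3) - 0 ≡ 8. → (3, 8)

(3, 8)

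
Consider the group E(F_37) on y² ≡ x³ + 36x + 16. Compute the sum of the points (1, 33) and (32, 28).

(1, 33) + (32, 28). λ = (28 - 33)/(32 - 1) ≡ 32/31 mod 37. 31⁻¹ ≡ 6 (mod 37), so λ ≡ 7.
  x = λ² - 1 - 32 = 49 - 33 ≡ 16; y = λ·(1 - 16) - 33 ≡ 10. → (16, 10)

(16, 10)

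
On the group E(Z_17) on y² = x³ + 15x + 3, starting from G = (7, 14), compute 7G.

(1, 6)

Double-and-add on 7 = (111)₂. Start with G = (7, 14) for the leading 1-bit.
double: tangent at (7, 14): λ = (3·7² + 15)/(2·14) ≡ 9/11. 11⁻¹ ≡ 14 (mod 17), so λ ≡ 9·14 ≡ 7.
  x = λ² - 7 - 7 = 49 - 14 ≡ 1; y = λ·(7 - 1) - 14 ≡ 11. → (1, 11)
add G: (1, 11) + (7, 14). λ = (14 - 11)/(7 - 1) ≡ 3/6 mod 17. 6⁻¹ ≡ 3 (mod 17), so λ ≡ 9.
  x = λ² - 1 - 7 = 81 - 8 ≡ 5; y = λ·(1 - 5) - 11 ≡ 4. → (5, 4)
double: tangent at (5, 4): λ = (3·5² + 15)/(2·4) ≡ 5/8. 8⁻¹ ≡ 15 (mod 17), so λ ≡ 5·15 ≡ 7.
  x = λ² - 5 - 5 = 49 - 10 ≡ 5; y = λ·(5 - 5) - 4 ≡ 13. → (5, 13)
add G: (5, 13) + (7, 14). λ = (14 - 13)/(7 - 5) ≡ 1/2 mod 17. 2⁻¹ ≡ 9 (mod 17), so λ ≡ 9.
  x = λ² - 5 - 7 = 81 - 12 ≡ 1; y = λ·(5 - 1) - 13 ≡ 6. → (1, 6)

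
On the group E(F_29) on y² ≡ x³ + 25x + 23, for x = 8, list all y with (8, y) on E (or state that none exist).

none

x³ + 25x + 23 = 735 ≡ 10 (mod 29).
10 is a non-residue mod 29; no y exists.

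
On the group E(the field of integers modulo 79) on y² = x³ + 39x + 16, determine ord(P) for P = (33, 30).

11

2P: tangent at (33, 30): λ = (3·33² + 39)/(2·30) ≡ 67/60. 60⁻¹ ≡ 54 (mod 79), so λ ≡ 67·54 ≡ 63.
  x = λ² - 33 - 33 = 3969 - 66 ≡ 32; y = λ·(33 - 32) - 30 ≡ 33. → (32, 33)
3P: (32, 33) + (33, 30). λ = (30 - 33)/(33 - 32) ≡ 76/1 mod 79. 1⁻¹ ≡ 1 (mod 79), so λ ≡ 76.
  x = λ² - 32 - 33 = 5776 - 65 ≡ 23; y = λ·(32 - 23) - 33 ≡ 19. → (23, 19)
4P: (23, 19) + (33, 30). λ = (30 - 19)/(33 - 23) ≡ 11/10 mod 79. 10⁻¹ ≡ 8 (mod 79), so λ ≡ 9.
  x = λ² - 23 - 33 = 81 - 56 ≡ 25; y = λ·(23 - 25) - 19 ≡ 42. → (25, 42)
5P: (25, 42) + (33, 30). λ = (30 - 42)/(33 - 25) ≡ 67/8 mod 79. 8⁻¹ ≡ 10 (mod 79) since 8·10 = 80 ≡ 1, so λ ≡ 38.
  x = λ² - 25 - 33 = 1444 - 58 ≡ 43; y = λ·(25 - 43) - 42 ≡ 64. → (43, 64)
6P: (43, 64) + (33, 30). λ = (30 - 64)/(33 - 43) ≡ 45/69 mod 79. 69⁻¹ ≡ 71 (mod 79), so λ ≡ 35.
  x = λ² - 43 - 33 = 1225 - 76 ≡ 43; y = λ·(43 - 43) - 64 ≡ 15. → (43, 15)
7P: (43, 15) + (33, 30). λ = (30 - 15)/(33 - 43) ≡ 15/69 mod 79. 69⁻¹ ≡ 71 (mod 79) since 69·71 = 4899 ≡ 1, so λ ≡ 38.
  x = λ² - 43 - 33 = 1444 - 76 ≡ 25; y = λ·(43 - 25) - 15 ≡ 37. → (25, 37)
8P: (25, 37) + (33, 30). λ = (30 - 37)/(33 - 25) ≡ 72/8 mod 79. 8⁻¹ ≡ 10 (mod 79), so λ ≡ 9.
  x = λ² - 25 - 33 = 81 - 58 ≡ 23; y = λ·(25 - 23) - 37 ≡ 60. → (23, 60)
9P: (23, 60) + (33, 30). λ = (30 - 60)/(33 - 23) ≡ 49/10 mod 79. 10⁻¹ ≡ 8 (mod 79), so λ ≡ 76.
  x = λ² - 23 - 33 = 5776 - 56 ≡ 32; y = λ·(23 - 32) - 60 ≡ 46. → (32, 46)
10P: (32, 46) + (33, 30). λ = (30 - 46)/(33 - 32) ≡ 63/1 mod 79. 1⁻¹ ≡ 1 (mod 79) since 1·1 = 1 ≡ 1, so λ ≡ 63.
  x = λ² - 32 - 33 = 3969 - 65 ≡ 33; y = λ·(32 - 33) - 46 ≡ 49. → (33, 49)
11P: (33, 49) + (33, 30): same x and y₁ ≡ -y₂, so the sum is 𝒪.
11P = 𝒪, so the order is 11.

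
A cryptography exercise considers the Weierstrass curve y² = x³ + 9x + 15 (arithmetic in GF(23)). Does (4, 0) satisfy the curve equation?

y² = 0² ≡ 0; x³ + 9x + 15 = 115 ≡ 0 (mod 23). 0 = 0.

yes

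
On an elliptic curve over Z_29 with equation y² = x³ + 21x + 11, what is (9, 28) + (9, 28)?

tangent at (9, 28): λ = (3·9² + 21)/(2·28) ≡ 3/27. 27⁻¹ ≡ 14 (mod 29), so λ ≡ 3·14 ≡ 13.
  x = λ² - 9 - 9 = 169 - 18 ≡ 6; y = λ·(9 - 6) - 28 ≡ 11. → (6, 11)

(6, 11)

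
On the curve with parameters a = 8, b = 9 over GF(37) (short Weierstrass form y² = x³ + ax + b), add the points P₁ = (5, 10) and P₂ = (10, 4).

(19, 29)

(5, 10) + (10, 4). λ = (4 - 10)/(10 - 5) ≡ 31/5 mod 37. 5⁻¹ ≡ 15 (mod 37) since 5·15 = 75 ≡ 1, so λ ≡ 21.
  x = λ² - 5 - 10 = 441 - 15 ≡ 19; y = λ·(5 - 19) - 10 ≡ 29. → (19, 29)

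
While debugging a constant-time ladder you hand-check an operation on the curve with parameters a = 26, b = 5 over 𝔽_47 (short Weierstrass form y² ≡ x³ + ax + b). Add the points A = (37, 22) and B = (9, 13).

(5, 42)

(37, 22) + (9, 13). λ = (13 - 22)/(9 - 37) ≡ 38/19 mod 47. 19⁻¹ ≡ 5 (mod 47) since 19·5 = 95 ≡ 1, so λ ≡ 2.
  x = λ² - 37 - 9 = 4 - 46 ≡ 5; y = λ·(37 - 5) - 22 ≡ 42. → (5, 42)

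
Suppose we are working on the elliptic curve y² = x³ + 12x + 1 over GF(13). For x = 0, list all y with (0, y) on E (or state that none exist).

x³ + 12x + 1 = 1 ≡ 1 (mod 13).
Square roots of 1 mod 13: 1 and 12 (since 1² = 1 ≡ 1).

1, 12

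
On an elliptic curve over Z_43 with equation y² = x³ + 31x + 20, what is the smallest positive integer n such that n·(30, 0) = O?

2

2P: (30, 0) + (30, 0): same x and y₁ ≡ -y₂, so the sum is O.
2P = O, so the order is 2.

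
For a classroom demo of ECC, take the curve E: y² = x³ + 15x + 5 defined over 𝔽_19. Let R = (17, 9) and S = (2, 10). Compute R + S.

(17, 9) + (2, 10). λ = (10 - 9)/(2 - 17) ≡ 1/4 mod 19. 4⁻¹ ≡ 5 (mod 19), so λ ≡ 5.
  x = λ² - 17 - 2 = 25 - 19 ≡ 6; y = λ·(17 - 6) - 9 ≡ 8. → (6, 8)

(6, 8)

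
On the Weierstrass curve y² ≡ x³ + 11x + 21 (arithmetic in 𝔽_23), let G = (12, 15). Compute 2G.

tangent at (12, 15): λ = (3·12² + 11)/(2·15) ≡ 6/7. 7⁻¹ ≡ 10 (mod 23), so λ ≡ 6·10 ≡ 14.
  x = λ² - 12 - 12 = 196 - 24 ≡ 11; y = λ·(12 - 11) - 15 ≡ 22. → (11, 22)

(11, 22)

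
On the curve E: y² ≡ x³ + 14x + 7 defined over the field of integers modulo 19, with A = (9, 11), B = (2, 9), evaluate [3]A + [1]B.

First 3A:
Repeated addition: build up to 3A.
2A: tangent at (9, 11): λ = (3·9² + 14)/(2·11) ≡ 10/3. 3⁻¹ ≡ 13 (mod 19), so λ ≡ 10·13 ≡ 16.
  x = λ² - 9 - 9 = 256 - 18 ≡ 10; y = λ·(9 - 10) - 11 ≡ 11. → (10, 11)
3A: (10, 11) + (9, 11). λ = (11 - 11)/(9 - 10) ≡ 0/18 mod 19. 18⁻¹ ≡ 18 (mod 19), so λ ≡ 0.
  x = λ² - 10 - 9 = 0 - 19 ≡ 0; y = λ·(10 - 0) - 11 ≡ 8. → (0, 8)
3A = (0, 8).
Finally 3A + B:
(0, 8) + (2, 9). λ = (9 - 8)/(2 - 0) ≡ 1/2 mod 19. 2⁻¹ ≡ 10 (mod 19), so λ ≡ 10.
  x = λ² - 0 - 2 = 100 - 2 ≡ 3; y = λ·(0 - 3) - 8 ≡ 0. → (3, 0)

(3, 0)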